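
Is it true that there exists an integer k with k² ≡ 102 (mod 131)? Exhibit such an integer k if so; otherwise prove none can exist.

k = 44 works: 44² = 1936, and 1936 − 102 = 1834 = 14·131.

k = 44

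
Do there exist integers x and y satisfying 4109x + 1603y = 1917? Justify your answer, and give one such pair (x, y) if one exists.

Both 4109 and 1603 are divisible by gcd(4109, 1603) = 7, hence so is any combination 4109x + 1603y.
However 1917 leaves remainder 6 on division by 7.
Hence no integers x, y satisfy the equation.

There are no such integers.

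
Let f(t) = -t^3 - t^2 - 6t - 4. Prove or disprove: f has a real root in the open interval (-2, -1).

f has no root in that interval.

f(-2) = 12 and f(-1) = 2, both positive.
f'(t) = -3t^2 - 2t - 6 has discriminant (-2)² − 4·(-3)·(-6) = -68 < 0, so f' has no real roots and is negative for every real t.
So f is strictly decreasing; between -2 and -1 its values lie between f(-2) = 12 and f(-1) = 2, all positive. Therefore f has no root in (-2, -1).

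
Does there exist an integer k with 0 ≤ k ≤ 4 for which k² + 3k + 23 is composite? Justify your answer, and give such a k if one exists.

At k = 4: 4² + 3·4 + 23 = 51 = 3·17, which is composite.

k = 4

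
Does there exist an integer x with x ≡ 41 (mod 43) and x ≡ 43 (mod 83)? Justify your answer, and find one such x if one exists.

The moduli 43 and 83 are coprime, so by the Chinese Remainder Theorem a unique solution modulo 3569 exists.
Write x = 41 + 43t and require 41 + 43t ≡ 43 (mod 83), i.e. 43t ≡ 2 (mod 83).
Note 43·56 = 2408 ≡ 1 (mod 83) (as 2408 − 1 = 29·83), so 43⁻¹ ≡ 56.
Therefore t ≡ 56·2 = 112 ≡ 29 (mod 83).
Taking t = 29 gives x = 41 + 43·29 = 1288.
Indeed 1288 ≡ 41 (mod 43) and 1288 ≡ 43 (mod 83).

x = 1288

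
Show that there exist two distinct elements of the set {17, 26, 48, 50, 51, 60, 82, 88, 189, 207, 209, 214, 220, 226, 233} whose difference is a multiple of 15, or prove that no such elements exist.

There is no such pair.

Two integers differ by a multiple of 15 exactly when they have the same residue mod 15. The residues are 17↦2, 26↦11, 48↦3, 50↦5, 51↦6, 60↦0, 82↦7, 88↦13, 189↦9, 207↦12, 209↦14, 214↦4, 220↦10, 226↦1, 233↦8.
These 15 residues are pairwise different, hence no difference of two elements is divisible by 15.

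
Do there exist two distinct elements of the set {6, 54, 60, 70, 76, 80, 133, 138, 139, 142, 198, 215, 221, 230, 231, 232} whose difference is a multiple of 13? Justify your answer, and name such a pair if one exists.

The pair (54, 80) works.

Both 54 and 80 leave remainder 2 on division by 13; their difference 26 = 2·13 is a multiple of 13.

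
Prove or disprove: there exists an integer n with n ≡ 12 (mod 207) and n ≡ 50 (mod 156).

gcd(207, 156) = 3. If n ≡ 12 (mod 207) and n ≡ 50 (mod 156), then n ≡ 12 (mod 3) and n ≡ 50 (mod 3).
But 12 mod 3 = 0 while 50 mod 3 = 2, a contradiction.
So no integer satisfies both congruences.

No such integer exists.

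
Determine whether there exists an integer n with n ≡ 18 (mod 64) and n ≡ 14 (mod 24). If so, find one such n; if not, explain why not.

Both moduli are multiples of 8 = gcd(64, 24), so any solution would satisfy n ≡ 18 and n ≡ 14 modulo 8 simultaneously.
But 18 mod 8 = 2 while 14 mod 8 = 6, a contradiction.
Hence the system has no solution.

No, no such integer exists.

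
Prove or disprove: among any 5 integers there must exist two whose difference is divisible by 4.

Yes, this is always true.

There are exactly 4 possible remainders on division by 4.
Placing 5 integers into 4 classes, some class receives at least two — say a and b.
Then a ≡ b (mod 4), i.e. 4 ∣ (a − b).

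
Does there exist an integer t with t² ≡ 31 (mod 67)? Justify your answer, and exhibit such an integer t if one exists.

No such integer exists.

Apply Euler's criterion with the prime 67: 31 is a quadratic residue iff 31^33 ≡ 1 (mod 67), and a non-residue iff it is ≡ −1.
Squaring successively (mod 67): 31^2 = 961 ≡ 23; 31^4 ≡ 23² = 529 ≡ 60; 31^8 ≡ 60² = 3600 ≡ 49; 31^16 ≡ 49² = 2401 ≡ 56; 31^32 ≡ 56² = 3136 ≡ 54.
Since 33 = 32 + 1, 31^33 ≡ 54 · 31; multiplying out mod 67: 54·31 = 1674 ≡ 66. Thus 31^33 ≡ 66 ≡ −1 (mod 67).
By Euler's criterion 31 is a quadratic non-residue mod 67: no t satisfies t² ≡ 31 (mod 67).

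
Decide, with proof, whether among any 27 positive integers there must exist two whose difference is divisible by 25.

There are exactly 25 possible remainders on division by 25.
With 27 integers and only 25 classes, the pigeonhole principle forces two of them, say a and b, into the same class.
Equal remainders mean a − b ≡ 0 (mod 25), so 25 divides their difference.

Yes, this is always true.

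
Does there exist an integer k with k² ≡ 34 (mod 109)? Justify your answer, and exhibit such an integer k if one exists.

k = 90 works: 90² = 8100, and 8100 − 34 = 8066 = 74·109.

k = 90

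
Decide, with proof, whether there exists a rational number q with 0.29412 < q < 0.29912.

q = 8/27

Look for a denominator N such that an integer falls strictly between N·0.29412 and N·0.29912. N = 27 works: 27·0.29412 = 7.94124 < 8 < 8.07624 = 27·0.29912.
Hence 8/27 is a rational number with 0.29412 < 8/27 < 0.29912.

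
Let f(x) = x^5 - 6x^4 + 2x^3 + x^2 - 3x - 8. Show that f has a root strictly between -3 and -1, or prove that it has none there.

f has no root in that interval.

The endpoint values f(-3) = -773 and f(-1) = -13 are both negative. Claim: f(x) < 0 for every x in (-3, -1).
Substitute x = -1 − u, where 0 < u < 2 on the interval. Expanding, f(-1 − u) = -u^5 - 11u^4 - 36u^3 - 51u^2 - 30u - 13.
The nonzero coefficients here are all negative, so for u > 0 every term is negative (or zero), and the constant term -13 is strictly negative.
So f is strictly negative on (-3, -1); no root exists in the interval.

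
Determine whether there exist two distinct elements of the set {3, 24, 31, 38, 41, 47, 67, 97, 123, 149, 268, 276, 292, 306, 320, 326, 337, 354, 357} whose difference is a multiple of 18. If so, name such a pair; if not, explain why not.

24 mod 18 = 6 and 276 mod 18 = 6, so 276 − 24 = 252 = 14·18.

Yes: 24 and 276.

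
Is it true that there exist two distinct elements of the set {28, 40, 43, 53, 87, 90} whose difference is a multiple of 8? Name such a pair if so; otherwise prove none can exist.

No such pair exists.

Residues mod 8: 28↦4, 40↦0, 43↦3, 53↦5, 87↦7, 90↦2.
No residue repeats among the 6 elements, so no pair has difference ≡ 0 (mod 8).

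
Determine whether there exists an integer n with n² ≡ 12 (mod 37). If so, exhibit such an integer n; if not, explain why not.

Take n = 30. Then 30² = 900 = 24·37 + 12, so 30² ≡ 12 (mod 37).

n = 30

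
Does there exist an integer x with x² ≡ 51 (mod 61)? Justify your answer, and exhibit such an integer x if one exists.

Apply Euler's criterion with the prime 61: 51 is a quadratic residue iff 51^30 ≡ 1 (mod 61), and a non-residue iff it is ≡ −1.
Repeated squaring mod 61: 51^2 = 2601 ≡ 39; 51^4 ≡ 39² = 1521 ≡ 57; 51^8 ≡ 57² = 3249 ≡ 16; 51^16 ≡ 16² = 256 ≡ 12.
Since 30 = 16 + 8 + 4 + 2, 51^30 ≡ 12 · 16 · 57 · 39; multiplying out mod 61: 12·16 = 192 ≡ 9, then 9·57 = 513 ≡ 25, then 25·39 = 975 ≡ 60. Thus 51^30 ≡ 60 ≡ −1 (mod 61).
The value −1 means 51 is a non-residue modulo 61, so x² ≡ 51 (mod 61) is impossible.

No, no such integer exists.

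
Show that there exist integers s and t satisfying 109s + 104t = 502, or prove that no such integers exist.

Since gcd(109, 104) = 1, every integer is an integer combination of 109 and 104.
Run the Euclidean algorithm on 109 and 104: 109 = 1·104 + 5, 104 = 20·5 + 4, 5 = 1·4 + 1, 4 = 4·1 + 0.
Unwinding: 1 = 5 − 1·4 = 5 − (104 − 20·5) = −104 + 21·5 = −104 + 21·(109 − 1·104) = 21·109 − 22·104, i.e. 109·21 + 104·(-22) = 1.
Times 502: 109·10542 + 104·(-11044) = 502, so (10542, -11044) solves it.
Shifting by a multiple of (104, −109) keeps it a solution: s = 10542 − 101·104 = 38, t = -11044 + 101·109 = -35.
Indeed 109·38 + 104·(-35) = 4142 − 3640 = 502.

s = 38, t = -35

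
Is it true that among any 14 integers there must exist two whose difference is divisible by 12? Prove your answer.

Partition the integers by their residue mod 12; there are 12 classes.
Placing 14 integers into 12 classes, some class receives at least two — say a and b.
Equal remainders mean a − b ≡ 0 (mod 12), so 12 divides their difference.

Yes, this is always true.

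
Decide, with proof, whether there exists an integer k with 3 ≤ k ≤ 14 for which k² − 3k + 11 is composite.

At k = 14: 14² − 3·14 + 11 = 165 = 3·55, which is composite.

k = 14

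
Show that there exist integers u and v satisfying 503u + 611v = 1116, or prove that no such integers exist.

Since gcd(503, 611) = 1, every integer is an integer combination of 503 and 611.
Run the Euclidean algorithm on 611 and 503: 611 = 1·503 + 108, 503 = 4·108 + 71, 108 = 1·71 + 37, 71 = 1·37 + 34, 37 = 1·34 + 3, 34 = 11·3 + 1, 3 = 3·1 + 0.
Unwinding: 1 = 34 − 11·3 = 34 − 11·(37 − 1·34) = −11·37 + 12·34 = −11·37 + 12·(71 − 1·37) = 12·71 − 23·37 = 12·71 − 23·(108 − 1·71) = −23·108 + 35·71 = −23·108 + 35·(503 − 4·108) = 35·503 − 163·108 = 35·503 − 163·(611 − 1·503) = −163·611 + 198·503, i.e. 503·198 + 611·(-163) = 1.
Scaling by 1116 gives the particular solution (u, v) = (220968, -181908).
Shifting by a multiple of (611, −503) keeps it a solution: u = 220968 − 361·611 = 397, v = -181908 + 361·503 = -325.
Check: 503·397 + 611·(-325) = 199691 − 198575 = 1116. ✓

u = 397, v = -325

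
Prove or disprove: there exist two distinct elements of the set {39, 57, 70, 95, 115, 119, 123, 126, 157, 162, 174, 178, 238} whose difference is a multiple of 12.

Reduce each element mod 12: 39↦3, 57↦9, 70↦10, 95↦11, 115↦7, 119↦11, 123↦3, 126↦6, 157↦1, 162↦6, 174↦6, 178↦10, 238↦10. The residue 3 repeats (at 39 and 123), and 123 − 39 = 84 = 7·12.

39 and 123 are such a pair.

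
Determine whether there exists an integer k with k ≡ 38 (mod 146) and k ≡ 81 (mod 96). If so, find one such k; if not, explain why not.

There is no such integer.

Reduce both congruences modulo 2, which divides 146 and 96: they say k ≡ 38 (mod 2) and k ≡ 81 (mod 2).
However 38 ≡ 0 and 81 ≡ 1 (mod 2), and 0 ≠ 1.
Hence the system has no solution.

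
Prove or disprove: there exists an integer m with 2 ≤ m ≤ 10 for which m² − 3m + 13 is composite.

No, no such integer m in that range exists.

The values for m = 2, 3, …, 10 are 11, 13, 17, 23, 31, 41, 53, 67, 83, and each of these is prime.
So no value in the range makes the expression composite.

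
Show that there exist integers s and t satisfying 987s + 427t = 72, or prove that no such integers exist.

Any value of 987s + 427t is a multiple of gcd(987, 427) = 7.
But 72 is not a multiple of 7 (it leaves remainder 2).
So the equation is unsolvable over ℤ.

There are no such integers.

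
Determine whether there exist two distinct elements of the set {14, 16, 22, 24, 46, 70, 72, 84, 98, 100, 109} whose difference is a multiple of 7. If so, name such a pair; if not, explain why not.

Yes: 14 and 70.

Reduce each element mod 7: 14↦0, 16↦2, 22↦1, 24↦3, 46↦4, 70↦0, 72↦2, 84↦0, 98↦0, 100↦2, 109↦4. The residue 0 repeats (at 14 and 70), and 70 − 14 = 56 = 8·7.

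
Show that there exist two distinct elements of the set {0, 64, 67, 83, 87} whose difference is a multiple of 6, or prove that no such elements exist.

No such pair exists.

Two integers differ by a multiple of 6 exactly when they have the same residue mod 6. The residues are 0↦0, 64↦4, 67↦1, 83↦5, 87↦3.
These 5 residues are pairwise different, hence no difference of two elements is divisible by 6.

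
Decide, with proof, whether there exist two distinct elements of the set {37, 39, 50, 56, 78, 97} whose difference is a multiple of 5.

The pair (37, 97) works.

37 mod 5 = 2 and 97 mod 5 = 2, so 97 − 37 = 60 = 12·5.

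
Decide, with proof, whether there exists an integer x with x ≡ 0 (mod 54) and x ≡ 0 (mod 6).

x = 0

Here gcd(54, 6) = 6, and both 0 and 0 leave remainder 0 mod 6, so the system is consistent.
In fact x = 0 itself already satisfies 0 mod 6 = 0.
Verify: 0 = 0·54 + 0 and 0 = 0·6 + 0. ✓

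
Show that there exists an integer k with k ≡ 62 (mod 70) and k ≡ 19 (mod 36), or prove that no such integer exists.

Both moduli are multiples of 2 = gcd(70, 36), so any solution would satisfy k ≡ 62 and k ≡ 19 modulo 2 simultaneously.
However 62 ≡ 0 and 19 ≡ 1 (mod 2), and 0 ≠ 1.
Therefore no such k exists.

There is no such integer.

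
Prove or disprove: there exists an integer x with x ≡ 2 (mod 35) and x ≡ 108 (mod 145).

Both moduli are multiples of 5 = gcd(35, 145), so any solution would satisfy x ≡ 2 and x ≡ 108 modulo 5 simultaneously.
These are incompatible: 2 − 108 = -106 is not divisible by 5.
Therefore no such x exists.

There is no such integer.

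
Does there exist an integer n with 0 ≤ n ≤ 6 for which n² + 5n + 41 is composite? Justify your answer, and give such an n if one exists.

n = 3

At n = 3: 3² + 5·3 + 41 = 65 = 5·13, which is composite.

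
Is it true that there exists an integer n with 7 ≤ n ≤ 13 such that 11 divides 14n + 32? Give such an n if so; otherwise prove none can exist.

No, no such integer n in that range exists.

At n = 7, 14·7 + 32 = 130 ≡ 9 (mod 11), and each step in n adds 14 ≡ 3 (mod 11), giving residues 9, 1, 4, 7, 10, 2, 5 for n = 7, 8, …, 13.
Since 0 is absent from this list, 11 ∤ 14n + 32 for every n with 7 ≤ n ≤ 13.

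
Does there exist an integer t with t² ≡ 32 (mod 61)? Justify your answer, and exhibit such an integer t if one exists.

No, no such integer exists.

61 is prime, so by Euler's criterion 32 is a square mod 61 iff 32^((61−1)/2) = 32^30 ≡ 1 (mod 61).
Squaring successively (mod 61): 32^2 = 1024 ≡ 48; 32^4 ≡ 48² = 2304 ≡ 47; 32^8 ≡ 47² = 2209 ≡ 13; 32^16 ≡ 13² = 169 ≡ 47.
Since 30 = 16 + 8 + 4 + 2, 32^30 ≡ 47 · 13 · 47 · 48; multiplying out mod 61: 47·13 = 611 ≡ 1, then 1·47 = 47 ≡ 47, then 47·48 = 2256 ≡ 60. Thus 32^30 ≡ 60 ≡ −1 (mod 61).
By Euler's criterion 32 is a quadratic non-residue mod 61: no t satisfies t² ≡ 32 (mod 61).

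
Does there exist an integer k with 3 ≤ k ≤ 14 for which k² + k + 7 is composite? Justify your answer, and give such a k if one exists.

k = 10

At k = 10: 10² + 10 + 7 = 117 = 3·39, which is composite.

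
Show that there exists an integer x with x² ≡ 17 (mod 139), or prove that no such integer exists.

No such integer exists.

139 is prime, so by Euler's criterion 17 is a square mod 139 iff 17^((139−1)/2) = 17^69 ≡ 1 (mod 139).
Squaring successively (mod 139): 17^2 = 289 ≡ 11; 17^4 ≡ 11² = 121 ≡ 121; 17^8 ≡ 121² = 14641 ≡ 46; 17^16 ≡ 46² = 2116 ≡ 31; 17^32 ≡ 31² = 961 ≡ 127; 17^64 ≡ 127² = 16129 ≡ 5.
Since 69 = 64 + 4 + 1, 17^69 ≡ 5 · 121 · 17; multiplying out mod 139: 5·121 = 605 ≡ 49, then 49·17 = 833 ≡ 138. Thus 17^69 ≡ 138 ≡ −1 (mod 139).
By Euler's criterion 17 is a quadratic non-residue mod 139: no x satisfies x² ≡ 17 (mod 139).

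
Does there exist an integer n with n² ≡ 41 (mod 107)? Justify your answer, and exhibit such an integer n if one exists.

n = 24

n = 24 works: 24² = 576, and 576 − 41 = 535 = 5·107.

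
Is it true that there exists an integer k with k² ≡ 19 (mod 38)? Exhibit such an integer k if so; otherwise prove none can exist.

k = 19 works: 19² = 361, and 361 − 19 = 342 = 9·38.

k = 19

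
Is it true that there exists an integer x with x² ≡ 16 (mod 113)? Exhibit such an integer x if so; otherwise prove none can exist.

x = 4

Take x = 4. Then 4² = 16, and since 0 ≤ 16 < 113 this is already reduced: 4² ≡ 16 (mod 113).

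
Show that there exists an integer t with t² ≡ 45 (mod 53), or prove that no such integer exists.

No such integer exists.

Apply Euler's criterion with the prime 53: 45 is a quadratic residue iff 45^26 ≡ 1 (mod 53), and a non-residue iff it is ≡ −1.
Squaring successively (mod 53): 45^2 = 2025 ≡ 11; 45^4 ≡ 11² = 121 ≡ 15; 45^8 ≡ 15² = 225 ≡ 13; 45^16 ≡ 13² = 169 ≡ 10.
Since 26 = 16 + 8 + 2, 45^26 ≡ 10 · 13 · 11; multiplying out mod 53: 10·13 = 130 ≡ 24, then 24·11 = 264 ≡ 52. Thus 45^26 ≡ 52 ≡ −1 (mod 53).
The value −1 means 45 is a non-residue modulo 53, so t² ≡ 45 (mod 53) is impossible.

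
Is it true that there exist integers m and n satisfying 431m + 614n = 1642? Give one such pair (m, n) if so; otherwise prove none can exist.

431 and 614 are coprime, so 431m + 614n ranges over all of ℤ.
Run the Euclidean algorithm on 614 and 431: 614 = 1·431 + 183, 431 = 2·183 + 65, 183 = 2·65 + 53, 65 = 1·53 + 12, 53 = 4·12 + 5, 12 = 2·5 + 2, 5 = 2·2 + 1, 2 = 2·1 + 0.
Unwinding: 1 = 5 − 2·2 = 5 − 2·(12 − 2·5) = −2·12 + 5·5 = −2·12 + 5·(53 − 4·12) = 5·53 − 22·12 = 5·53 − 22·(65 − 1·53) = −22·65 + 27·53 = −22·65 + 27·(183 − 2·65) = 27·183 − 76·65 = 27·183 − 76·(431 − 2·183) = −76·431 + 179·183 = −76·431 + 179·(614 − 1·431) = 179·614 − 255·431, i.e. 431·(-255) + 614·179 = 1.
Multiplying through by 1642: m = (-255)·1642 = -418710, n = 179·1642 = 293918 is a solution.
The general solution is m = -418710 + 614k, n = 293918 − 431k; taking k = 682 gives the smaller pair m = 38, n = -24.
Indeed 431·38 + 614·(-24) = 16378 − 14736 = 1642.

m = 38, n = -24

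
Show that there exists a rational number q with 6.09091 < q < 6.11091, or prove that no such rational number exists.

q = 61/10

Scale by 10: the interval becomes (60.90910, 61.10910), which contains the integer 61.
Hence 61/10 is a rational number with 6.09091 < 61/10 < 6.11091.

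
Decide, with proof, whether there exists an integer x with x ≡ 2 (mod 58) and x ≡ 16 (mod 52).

Here gcd(58, 52) = 2, and both 2 and 16 leave remainder 0 mod 2, so the system is consistent.
Put x = 2 + 58t, so we need 58t ≡ 14 (mod 52), equivalently (divide by 2) 29t ≡ 7 (mod 26).
29 ≡ 3 (mod 26), so this reads 3t ≡ 7 (mod 26). Note 3·9 = 27 ≡ 1 (mod 26) (as 27 − 1 = 1·26), so 3⁻¹ ≡ 9.
Multiplying by 9: t ≡ 9·7 = 63 ≡ 11 (mod 26).
Then x = 2 + 58·11 = 640.
Indeed 640 ≡ 2 (mod 58) and 640 ≡ 16 (mod 52).

x = 640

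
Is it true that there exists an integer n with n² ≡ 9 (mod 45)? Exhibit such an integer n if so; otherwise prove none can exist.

n = 12

n = 12 works: 12² = 144, and 144 − 9 = 135 = 3·45.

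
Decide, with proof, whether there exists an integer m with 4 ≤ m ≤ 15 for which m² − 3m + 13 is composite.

m = 12

At m = 12: 12² − 3·12 + 13 = 121 = 11·11, which is composite.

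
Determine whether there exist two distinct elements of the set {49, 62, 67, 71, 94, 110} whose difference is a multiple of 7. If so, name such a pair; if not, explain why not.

No such pair exists.

Reduce each element modulo 7: 49↦0, 62↦6, 67↦4, 71↦1, 94↦3, 110↦5.
No residue repeats among the 6 elements, so no pair has difference ≡ 0 (mod 7).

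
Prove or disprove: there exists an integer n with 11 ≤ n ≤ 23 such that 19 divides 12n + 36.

n = 16

For n = 11, 12, …, 15 the values 168, 180, 192, 204, 216 are not multiples of 19. Try n = 16: 12·16 + 36 = 228 = 12·19, which is divisible by 19.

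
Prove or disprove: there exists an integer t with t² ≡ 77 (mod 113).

Take t = 90. Then 90² = 8100 = 71·113 + 77, so 90² ≡ 77 (mod 113).

t = 90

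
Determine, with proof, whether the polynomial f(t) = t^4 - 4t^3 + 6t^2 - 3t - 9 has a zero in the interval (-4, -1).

The endpoint values f(-4) = 611 and f(-1) = 5 are both positive. Claim: f(t) > 0 for every t in (-4, -1).
Substitute t = -1 − u, where 0 < u < 3 on the interval. Expanding, f(-1 − u) = u^4 + 8u^3 + 24u^2 + 31u + 5.
The nonzero coefficients here are all positive, so for u > 0 every term is positive (or zero), and the constant term 5 is strictly positive.
So f is strictly positive on (-4, -1); no root exists in the interval.

f has no root in that interval.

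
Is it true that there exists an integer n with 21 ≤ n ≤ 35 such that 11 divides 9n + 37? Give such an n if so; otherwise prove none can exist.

n = 24

For n = 21, 22, 23 the values 226, 235, 244 are not multiples of 11. Try n = 24: 9·24 + 37 = 253 = 23·11, which is divisible by 11.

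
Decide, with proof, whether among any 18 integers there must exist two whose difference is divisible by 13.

There are exactly 13 possible remainders on division by 13.
With 18 integers and only 13 classes, the pigeonhole principle forces two of them, say a and b, into the same class.
Their difference a − b is then a multiple of 13.

True.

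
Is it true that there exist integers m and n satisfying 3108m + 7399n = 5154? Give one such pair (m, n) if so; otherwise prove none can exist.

No, no such integers exist.

Both 3108 and 7399 are divisible by gcd(3108, 7399) = 7, hence so is any combination 3108m + 7399n.
However 5154 leaves remainder 2 on division by 7.
Therefore 3108m + 7399n = 5154 has no solution in integers.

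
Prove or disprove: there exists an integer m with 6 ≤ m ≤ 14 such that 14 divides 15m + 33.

Scanning upward from m = 6 gives 123, 138, 153, none divisible by 14. Try m = 9: 15·9 + 33 = 168 = 12·14, which is divisible by 14.

m = 9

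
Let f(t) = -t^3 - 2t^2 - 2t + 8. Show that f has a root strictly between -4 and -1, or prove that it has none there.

f(-4) = 48 and f(-1) = 9, both positive.
f'(t) = -3t^2 - 4t - 2 has discriminant (-4)² − 4·(-3)·(-2) = -8 < 0, so f' has no real roots and is negative for every real t.
Hence f is strictly decreasing on ℝ, and in particular on [-4, -1]. A strictly monotone function with same-sign endpoint values stays positive on the whole interval, so f has no zero in (-4, -1).

No.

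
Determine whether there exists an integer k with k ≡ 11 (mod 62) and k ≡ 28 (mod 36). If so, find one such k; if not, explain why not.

gcd(62, 36) = 2. If k ≡ 11 (mod 62) and k ≡ 28 (mod 36), then k ≡ 11 (mod 2) and k ≡ 28 (mod 2).
But 11 mod 2 = 1 while 28 mod 2 = 0, a contradiction.
Therefore no such k exists.

There is no such integer.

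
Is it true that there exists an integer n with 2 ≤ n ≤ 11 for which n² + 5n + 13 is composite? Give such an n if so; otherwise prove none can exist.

At n = 8: 8² + 5·8 + 13 = 117 = 3·39, which is composite.

n = 8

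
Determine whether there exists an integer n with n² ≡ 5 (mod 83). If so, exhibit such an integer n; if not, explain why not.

83 is prime, so by Euler's criterion 5 is a square mod 83 iff 5^((83−1)/2) = 5^41 ≡ 1 (mod 83).
Repeated squaring mod 83: 5^2 = 25 ≡ 25; 5^4 ≡ 25² = 625 ≡ 44; 5^8 ≡ 44² = 1936 ≡ 27; 5^16 ≡ 27² = 729 ≡ 65; 5^32 ≡ 65² = 4225 ≡ 75.
Since 41 = 32 + 8 + 1, 5^41 ≡ 75 · 27 · 5; multiplying out mod 83: 75·27 = 2025 ≡ 33, then 33·5 = 165 ≡ 82. Thus 5^41 ≡ 82 ≡ −1 (mod 83).
By Euler's criterion 5 is a quadratic non-residue mod 83: no n satisfies n² ≡ 5 (mod 83).

No such integer exists.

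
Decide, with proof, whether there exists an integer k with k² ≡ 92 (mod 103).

k = 68 works: 68² = 4624, and 4624 − 92 = 4532 = 44·103.

k = 68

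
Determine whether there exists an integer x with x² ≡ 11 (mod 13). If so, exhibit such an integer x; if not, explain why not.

No such integer exists.

Since (13 − x)² ≡ x² (mod 13), it suffices to square x = 0, 1, …, 6: the residues are 0, 1, 4, 9, 3, 12, 10.
The set of squares mod 13 is therefore {0, 1, 3, 4, 9, 10, 12}, which does not contain 11.
Hence no integer x has x² ≡ 11 (mod 13).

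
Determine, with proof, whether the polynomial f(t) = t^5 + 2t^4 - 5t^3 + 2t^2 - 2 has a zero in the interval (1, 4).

f(1) = -2 and f(4) = 1246, which have opposite signs.
As a polynomial, f is continuous on every closed interval.
By the Intermediate Value Theorem, f takes the value 0 somewhere in the open interval.

Yes, f has a root in the interval.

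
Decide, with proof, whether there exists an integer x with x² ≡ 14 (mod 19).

There is no such integer.

Computing x² mod 19 for x = 0, 1, …, 9 (enough, by the symmetry x ↦ 19 − x) gives 0, 1, 4, 9, 16, 6, 17, 11, 7, 5.
The set of squares mod 19 is therefore {0, 1, 4, 5, 6, 7, 9, 11, 16, 17}, which does not contain 14.
Hence no integer x has x² ≡ 14 (mod 19).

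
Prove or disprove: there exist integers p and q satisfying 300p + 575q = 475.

p = 15, q = -7

Every value of 300p + 575q is a multiple of gcd(300, 575) = 25; since 25 ∣ 475, solutions exist.
Dividing through by 25 reduces the equation to 12p + 23q = 19.
Dividing repeatedly: 23 = 1·12 + 11, 12 = 1·11 + 1, 11 = 11·1 + 0.
Back-substituting, 1 = 12 − 1·11 = 12 − (23 − 1·12) = −23 + 2·12; that is, 12·2 + 23·(-1) = 1.
Scaling by 19 gives the particular solution (p, q) = (38, -19).
Subtracting 1·23 from p and adding 1·12 to q gives the tidier solution (15, -7).
Check: 300·15 + 575·(-7) = 4500 − 4025 = 475. ✓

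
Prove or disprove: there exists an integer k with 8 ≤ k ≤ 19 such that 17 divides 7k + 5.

At k = 8 the value 61 is not a multiple of 17. At k = 9 we get 7·9 + 5 = 68, and 68 = 17·4.

k = 9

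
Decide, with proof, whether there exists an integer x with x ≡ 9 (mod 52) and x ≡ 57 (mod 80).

x = 217

Here gcd(52, 80) = 4, and both 9 and 57 leave remainder 1 mod 4, so the system is consistent.
List candidates x ≡ 9 (mod 52): 9, 61, 113, 165, 217. Modulo 80 these are 9, 61, 33, 5, 57; 217 gives 57 as required.
Check: 217 mod 52 = 9, 217 mod 80 = 57. ✓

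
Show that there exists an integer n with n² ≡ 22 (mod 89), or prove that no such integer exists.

n = 17

n = 17 works: 17² = 289, and 289 − 22 = 267 = 3·89.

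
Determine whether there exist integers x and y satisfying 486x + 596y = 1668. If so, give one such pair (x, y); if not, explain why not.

Every value of 486x + 596y is a multiple of gcd(486, 596) = 2; since 2 ∣ 1668, solutions exist.
Dividing through by 2 reduces the equation to 243x + 298y = 834.
Euclidean algorithm: 298 = 1·243 + 55, 243 = 4·55 + 23, 55 = 2·23 + 9, 23 = 2·9 + 5, 9 = 1·5 + 4, 5 = 1·4 + 1, 4 = 4·1 + 0.
Working back up the chain: 1 = 5 − 1·4 = 5 − (9 − 1·5) = −9 + 2·5 = −9 + 2·(23 − 2·9) = 2·23 − 5·9 = 2·23 − 5·(55 − 2·23) = −5·55 + 12·23 = −5·55 + 12·(243 − 4·55) = 12·243 − 53·55 = 12·243 − 53·(298 − 1·243) = −53·298 + 65·243. So 243·65 + 298·(-53) = 1.
Multiplying through by 834: x = 65·834 = 54210, y = (-53)·834 = -44202 is a solution.
The general solution is x = 54210 + 298k, y = -44202 − 243k; taking k = -181 gives the smaller pair x = 272, y = -219.
Indeed 486·272 + 596·(-219) = 132192 − 130524 = 1668.

x = 272, y = -219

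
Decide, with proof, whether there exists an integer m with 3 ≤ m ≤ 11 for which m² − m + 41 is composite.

The values for m = 3, 4, …, 11 are 47, 53, 61, 71, 83, 97, 113, 131, 151, and each of these is prime.
So no value in the range makes the expression composite.

There is no such integer m in that range.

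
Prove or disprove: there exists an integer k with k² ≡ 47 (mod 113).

Apply Euler's criterion with the prime 113: 47 is a quadratic residue iff 47^56 ≡ 1 (mod 113), and a non-residue iff it is ≡ −1.
Squaring successively (mod 113): 47^2 = 2209 ≡ 62; 47^4 ≡ 62² = 3844 ≡ 2; 47^8 ≡ 2² = 4 ≡ 4; 47^16 ≡ 4² = 16 ≡ 16; 47^32 ≡ 16² = 256 ≡ 30.
Since 56 = 32 + 16 + 8, 47^56 ≡ 30 · 16 · 4; multiplying out mod 113: 30·16 = 480 ≡ 28, then 28·4 = 112 ≡ 112. Thus 47^56 ≡ 112 ≡ −1 (mod 113).
By Euler's criterion 47 is a quadratic non-residue mod 113: no k satisfies k² ≡ 47 (mod 113).

No, no such integer exists.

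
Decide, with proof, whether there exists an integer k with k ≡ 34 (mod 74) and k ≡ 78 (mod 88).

k = 1662

The moduli are not coprime: gcd(74, 88) = 2. Compatibility requires 2 ∣ (78 − 34) = 44, which holds, so solutions exist.
Put k = 34 + 74t, so we need 74t ≡ 44 (mod 88), equivalently (divide by 2) 37t ≡ 22 (mod 44).
Since 37·25 = 925 = 21·44 + 1, the inverse of 37 mod 44 is 25.
Multiplying by 25: t ≡ 25·22 = 550 ≡ 22 (mod 44).
Then k = 34 + 74·22 = 1662.
Indeed 1662 ≡ 34 (mod 74) and 1662 ≡ 78 (mod 88).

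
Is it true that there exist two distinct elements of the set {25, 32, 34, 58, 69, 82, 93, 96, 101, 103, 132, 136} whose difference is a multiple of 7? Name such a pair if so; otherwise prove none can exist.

25 mod 7 = 4 and 32 mod 7 = 4, so 32 − 25 = 7 = 1·7.

The pair (25, 32) works.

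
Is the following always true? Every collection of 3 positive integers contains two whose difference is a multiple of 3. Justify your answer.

No; for instance {14, 15, 16} is a counterexample.

Try 3 consecutive integers, 14, 15, 16. Their remainders mod 3 are 2, 0, 1 — pairwise different, as any 3 ≤ 3 consecutive integers have distinct residues.
Any two of them differ by at most 2 < 3 and by at least 1, so no difference is a multiple of 3.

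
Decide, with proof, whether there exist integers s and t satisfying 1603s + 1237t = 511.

1603 and 1237 are coprime, so 1603s + 1237t ranges over all of ℤ.
Euclidean algorithm: 1603 = 1·1237 + 366, 1237 = 3·366 + 139, 366 = 2·139 + 88, 139 = 1·88 + 51, 88 = 1·51 + 37, 51 = 1·37 + 14, 37 = 2·14 + 9, 14 = 1·9 + 5, 9 = 1·5 + 4, 5 = 1·4 + 1, 4 = 4·1 + 0.
Working back up the chain: 1 = 5 − 1·4 = 5 − (9 − 1·5) = −9 + 2·5 = −9 + 2·(14 − 1·9) = 2·14 − 3·9 = 2·14 − 3·(37 − 2·14) = −3·37 + 8·14 = −3·37 + 8·(51 − 1·37) = 8·51 − 11·37 = 8·51 − 11·(88 − 1·51) = −11·88 + 19·51 = −11·88 + 19·(139 − 1·88) = 19·139 − 30·88 = 19·139 − 30·(366 − 2·139) = −30·366 + 79·139 = −30·366 + 79·(1237 − 3·366) = 79·1237 − 267·366 = 79·1237 − 267·(1603 − 1·1237) = −267·1603 + 346·1237. So 1603·(-267) + 1237·346 = 1.
Scaling by 511 gives the particular solution (s, t) = (-136437, 176806).
Shifting by a multiple of (1237, −1603) keeps it a solution: s = -136437 + 111·1237 = 870, t = 176806 − 111·1603 = -1127.
Indeed 1603·870 + 1237·(-1127) = 1394610 − 1394099 = 511.

s = 870, t = -1127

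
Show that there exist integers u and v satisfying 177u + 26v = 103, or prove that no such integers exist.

u = 21, v = -139

Since gcd(177, 26) = 1, every integer is an integer combination of 177 and 26.
Euclidean algorithm: 177 = 6·26 + 21, 26 = 1·21 + 5, 21 = 4·5 + 1, 5 = 5·1 + 0.
Unwinding: 1 = 21 − 4·5 = 21 − 4·(26 − 1·21) = −4·26 + 5·21 = −4·26 + 5·(177 − 6·26) = 5·177 − 34·26, i.e. 177·5 + 26·(-34) = 1.
Multiplying through by 103: u = 5·103 = 515, v = (-34)·103 = -3502 is a solution.
Shifting by a multiple of (26, −177) keeps it a solution: u = 515 − 19·26 = 21, v = -3502 + 19·177 = -139.
Check: 177·21 + 26·(-139) = 3717 − 3614 = 103. ✓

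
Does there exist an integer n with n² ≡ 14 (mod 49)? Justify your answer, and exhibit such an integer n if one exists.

Squares mod 49 repeat after n = 24 (as (−n)² = n²); for n = 0..24 they are 0, 1, 4, 9, 16, 25, 36, 0, 15, 32, 2, 23, 46, 22, 0, 29, 11, 44, 30, 18, 8, 0, 43, 39, 37.
The set of squares mod 49 is therefore {0, 1, 2, 4, 8, 9, 11, 15, 16, 18, 22, 23, 25, 29, 30, 32, 36, 37, 39, 43, 44, 46}, which does not contain 14.
Hence no integer n has n² ≡ 14 (mod 49).

There is no such integer.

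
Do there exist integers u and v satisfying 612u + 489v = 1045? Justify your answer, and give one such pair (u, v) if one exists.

No such integers exist.

gcd(612, 489) = 3, so every integer of the form 612u + 489v is a multiple of 3.
However 1045 leaves remainder 1 on division by 3.
So the equation is unsolvable over ℤ.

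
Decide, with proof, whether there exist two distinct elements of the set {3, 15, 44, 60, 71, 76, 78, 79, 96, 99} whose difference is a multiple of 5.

The pair (3, 78) works.

3 mod 5 = 3 and 78 mod 5 = 3, so 78 − 3 = 75 = 15·5.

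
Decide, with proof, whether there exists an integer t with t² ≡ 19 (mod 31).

t = 22

Take t = 22. Then 22² = 484 = 15·31 + 19, so 22² ≡ 19 (mod 31).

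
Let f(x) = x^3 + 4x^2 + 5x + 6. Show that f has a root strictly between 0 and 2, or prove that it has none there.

The endpoint values f(0) = 6 and f(2) = 40 are both positive. Claim: f(x) > 0 for every x in (0, 2).
Every nonzero coefficient of f(x) = x^3 + 4x^2 + 5x + 6 is positive; for x > 0 each term then has that sign, and the constant term 6 is strictly positive.
So f is strictly positive on (0, 2); no root exists in the interval.

No.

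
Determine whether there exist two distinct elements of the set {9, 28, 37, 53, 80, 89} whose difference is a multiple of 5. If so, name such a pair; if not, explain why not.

Both 9 and 89 leave remainder 4 on division by 5; their difference 80 = 16·5 is a multiple of 5.

The pair (9, 89) works.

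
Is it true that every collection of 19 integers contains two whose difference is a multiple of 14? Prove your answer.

True.

There are exactly 14 possible remainders on division by 14.
With 19 integers and only 14 classes, the pigeonhole principle forces two of them, say a and b, into the same class.
Their difference a − b is then a multiple of 14.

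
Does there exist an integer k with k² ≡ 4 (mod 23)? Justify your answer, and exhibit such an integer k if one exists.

k = 21

Take k = 21. Then 21² = 441 = 19·23 + 4, so 21² ≡ 4 (mod 23).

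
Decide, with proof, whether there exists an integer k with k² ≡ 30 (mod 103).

k = 37

k = 37 works: 37² = 1369, and 1369 − 30 = 1339 = 13·103.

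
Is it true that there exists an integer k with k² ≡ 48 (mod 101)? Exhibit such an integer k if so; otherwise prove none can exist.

No such integer exists.

Apply Euler's criterion with the prime 101: 48 is a quadratic residue iff 48^50 ≡ 1 (mod 101), and a non-residue iff it is ≡ −1.
Repeated squaring mod 101: 48^2 = 2304 ≡ 82; 48^4 ≡ 82² = 6724 ≡ 58; 48^8 ≡ 58² = 3364 ≡ 31; 48^16 ≡ 31² = 961 ≡ 52; 48^32 ≡ 52² = 2704 ≡ 78.
Since 50 = 32 + 16 + 2, 48^50 ≡ 78 · 52 · 82; multiplying out mod 101: 78·52 = 4056 ≡ 16, then 16·82 = 1312 ≡ 100. Thus 48^50 ≡ 100 ≡ −1 (mod 101).
The value −1 means 48 is a non-residue modulo 101, so k² ≡ 48 (mod 101) is impossible.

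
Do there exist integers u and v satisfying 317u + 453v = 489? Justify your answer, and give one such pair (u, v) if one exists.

u = 93, v = -64

317 and 453 are coprime, so 317u + 453v ranges over all of ℤ.
Dividing repeatedly: 453 = 1·317 + 136, 317 = 2·136 + 45, 136 = 3·45 + 1, 45 = 45·1 + 0.
Working back up the chain: 1 = 136 − 3·45 = 136 − 3·(317 − 2·136) = −3·317 + 7·136 = −3·317 + 7·(453 − 1·317) = 7·453 − 10·317. So 317·(-10) + 453·7 = 1.
Times 489: 317·(-4890) + 453·3423 = 489, so (-4890, 3423) solves it.
The general solution is u = -4890 + 453k, v = 3423 − 317k; taking k = 11 gives the smaller pair u = 93, v = -64.
Check: 317·93 + 453·(-64) = 29481 − 28992 = 489. ✓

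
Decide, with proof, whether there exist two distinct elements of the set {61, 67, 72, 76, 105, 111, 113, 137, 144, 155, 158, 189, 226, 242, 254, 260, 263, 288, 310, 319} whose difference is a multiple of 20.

No such pair exists.

Reduce each element modulo 20: 61↦1, 67↦7, 72↦12, 76↦16, 105↦5, 111↦11, 113↦13, 137↦17, 144↦4, 155↦15, 158↦18, 189↦9, 226↦6, 242↦2, 254↦14, 260↦0, 263↦3, 288↦8, 310↦10, 319↦19.
No residue repeats among the 20 elements, so no pair has difference ≡ 0 (mod 20).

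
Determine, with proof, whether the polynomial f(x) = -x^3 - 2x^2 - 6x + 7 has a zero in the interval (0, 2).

f(0) = 7 and f(2) = -21, which have opposite signs.
As a polynomial, f is continuous on every closed interval.
By the Intermediate Value Theorem, f takes the value 0 somewhere in the open interval.

Yes, f has a root in the interval.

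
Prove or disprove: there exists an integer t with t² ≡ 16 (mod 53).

t = 4

Take t = 4. Then 4² = 16, and since 0 ≤ 16 < 53 this is already reduced: 4² ≡ 16 (mod 53).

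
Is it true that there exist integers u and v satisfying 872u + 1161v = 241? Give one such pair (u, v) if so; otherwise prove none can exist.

872 and 1161 are coprime, so 872u + 1161v ranges over all of ℤ.
Dividing repeatedly: 1161 = 1·872 + 289, 872 = 3·289 + 5, 289 = 57·5 + 4, 5 = 1·4 + 1, 4 = 4·1 + 0.
Unwinding: 1 = 5 − 1·4 = 5 − (289 − 57·5) = −289 + 58·5 = −289 + 58·(872 − 3·289) = 58·872 − 175·289 = 58·872 − 175·(1161 − 1·872) = −175·1161 + 233·872, i.e. 872·233 + 1161·(-175) = 1.
Multiplying through by 241: u = 233·241 = 56153, v = (-175)·241 = -42175 is a solution.
Subtracting 48·1161 from u and adding 48·872 to v gives the tidier solution (425, -319).
Indeed 872·425 + 1161·(-319) = 370600 − 370359 = 241.

u = 425, v = -319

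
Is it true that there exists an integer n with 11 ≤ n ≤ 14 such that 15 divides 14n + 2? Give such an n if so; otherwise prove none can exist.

There is no such integer n in that range.

The values of 14n + 2 for n = 11, 12, 13, 14 are 156, 170, 184, 198; reduced mod 15 these are 6, 5, 4, 3.
None is 0, so 15 never divides 14n + 2 on this range.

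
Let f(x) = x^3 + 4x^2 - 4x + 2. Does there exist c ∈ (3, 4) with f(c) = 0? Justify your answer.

The endpoint values f(3) = 53 and f(4) = 114 are both positive. Claim: f(x) > 0 for every x in (3, 4).
Substitute x = 3 + u, where 0 < u < 1 on the interval. Expanding, f(3 + u) = u^3 + 13u^2 + 47u + 53.
The nonzero coefficients here are all positive, so for u > 0 every term is positive (or zero), and the constant term 53 is strictly positive.
Therefore f(x) > 0 throughout (3, 4), and f has no zero there.

f has no root in that interval.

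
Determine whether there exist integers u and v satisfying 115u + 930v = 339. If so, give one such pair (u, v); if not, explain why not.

No such integers exist.

gcd(115, 930) = 5, so every integer of the form 115u + 930v is a multiple of 5.
But 339 = 5·67 + 4, so 5 ∤ 339.
Hence no integers u, v satisfy the equation.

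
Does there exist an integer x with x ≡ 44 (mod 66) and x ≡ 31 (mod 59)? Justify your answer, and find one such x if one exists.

x = 1034

Since 66 and 59 share no common factor, CRT says the pair of congruences has a solution (unique mod 3894).
Write x = 44 + 66t and require 44 + 66t ≡ 31 (mod 59), i.e. 66t ≡ 46 (mod 59).
66 ≡ 7 (mod 59), so this reads 7t ≡ 46 (mod 59). To invert 7 modulo 59: 59 = 8·7 + 3, 7 = 2·3 + 1, 3 = 3·1 + 0, and unwinding, 1 = 7 − 2·3 = 7 − 2·(59 − 8·7) = −2·59 + 17·7. Thus 7⁻¹ ≡ 17 (mod 59).
Therefore t ≡ 17·46 = 782 ≡ 15 (mod 59).
Taking t = 15 gives x = 44 + 66·15 = 1034.
Verify: 1034 = 15·66 + 44 and 1034 = 17·59 + 31. ✓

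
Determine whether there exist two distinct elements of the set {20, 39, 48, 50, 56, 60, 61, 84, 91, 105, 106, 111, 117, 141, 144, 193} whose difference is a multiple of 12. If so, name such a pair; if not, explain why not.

Both 20 and 56 leave remainder 8 on division by 12; their difference 36 = 3·12 is a multiple of 12.

The pair (20, 56) works.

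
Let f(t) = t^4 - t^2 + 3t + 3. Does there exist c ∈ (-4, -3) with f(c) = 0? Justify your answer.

f(-4) = 231 and f(-3) = 66, both positive, so a sign-change argument is unavailable; we show f keeps this sign on the whole interval.
Substitute t = -3 − u, where 0 < u < 1 on the interval. Expanding, f(-3 − u) = u^4 + 12u^3 + 53u^2 + 99u + 66.
The nonzero coefficients here are all positive, so for u > 0 every term is positive (or zero), and the constant term 66 is strictly positive.
So f is strictly positive on (-4, -3); no root exists in the interval.

No such root exists.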